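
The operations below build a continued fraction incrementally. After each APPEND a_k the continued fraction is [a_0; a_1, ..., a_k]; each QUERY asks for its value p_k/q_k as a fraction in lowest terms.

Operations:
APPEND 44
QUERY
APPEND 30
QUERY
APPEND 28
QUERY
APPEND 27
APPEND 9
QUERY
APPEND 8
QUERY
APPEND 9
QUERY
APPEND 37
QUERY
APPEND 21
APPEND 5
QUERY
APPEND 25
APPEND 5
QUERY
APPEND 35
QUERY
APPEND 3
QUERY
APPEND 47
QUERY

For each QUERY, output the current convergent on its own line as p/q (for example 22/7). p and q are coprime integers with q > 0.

44/1
1321/30
37032/841
9047697/205474
73382761/1666529
669492546/15204235
24844606963/564223224
2636875800808/59883682919
334858382095653/7604663507489
11786487674606824/267672178727029
35694321405916125/810621199688576
1689419593752664699/38366868564090101

APPEND 44: p_0 = 44·1 + 0 = 44, q_0 = 44·0 + 1 = 1 → 44/1
APPEND 30: p_1 = 30·44 + 1 = 1321, q_1 = 30·1 + 0 = 30 → 1321/30
APPEND 28: p_2 = 28·1321 + 44 = 37032, q_2 = 28·30 + 1 = 841 → 37032/841
APPEND 27: p_3 = 27·37032 + 1321 = 1001185, q_3 = 27·841 + 30 = 22737 → 1001185/22737
APPEND 9: p_4 = 9·1001185 + 37032 = 9047697, q_4 = 9·22737 + 841 = 205474 → 9047697/205474
APPEND 8: p_5 = 8·9047697 + 1001185 = 73382761, q_5 = 8·205474 + 22737 = 1666529 → 73382761/1666529
APPEND 9: p_6 = 9·73382761 + 9047697 = 669492546, q_6 = 9·1666529 + 205474 = 15204235 → 669492546/15204235
APPEND 37: p_7 = 37·669492546 + 73382761 = 24844606963, q_7 = 37·15204235 + 1666529 = 564223224 → 24844606963/564223224
APPEND 21: p_8 = 21·24844606963 + 669492546 = 522406238769, q_8 = 21·564223224 + 15204235 = 11863891939 → 522406238769/11863891939
APPEND 5: p_9 = 5·522406238769 + 24844606963 = 2636875800808, q_9 = 5·11863891939 + 564223224 = 59883682919 → 2636875800808/59883682919
APPEND 25: p_10 = 25·2636875800808 + 522406238769 = 66444301258969, q_10 = 25·59883682919 + 11863891939 = 1508955964914 → 66444301258969/1508955964914
APPEND 5: p_11 = 5·66444301258969 + 2636875800808 = 334858382095653, q_11 = 5·1508955964914 + 59883682919 = 7604663507489 → 334858382095653/7604663507489
APPEND 35: p_12 = 35·334858382095653 + 66444301258969 = 11786487674606824, q_12 = 35·7604663507489 + 1508955964914 = 267672178727029 → 11786487674606824/267672178727029
APPEND 3: p_13 = 3·11786487674606824 + 334858382095653 = 35694321405916125, q_13 = 3·267672178727029 + 7604663507489 = 810621199688576 → 35694321405916125/810621199688576
APPEND 47: p_14 = 47·35694321405916125 + 11786487674606824 = 1689419593752664699, q_14 = 47·810621199688576 + 267672178727029 = 38366868564090101 → 1689419593752664699/38366868564090101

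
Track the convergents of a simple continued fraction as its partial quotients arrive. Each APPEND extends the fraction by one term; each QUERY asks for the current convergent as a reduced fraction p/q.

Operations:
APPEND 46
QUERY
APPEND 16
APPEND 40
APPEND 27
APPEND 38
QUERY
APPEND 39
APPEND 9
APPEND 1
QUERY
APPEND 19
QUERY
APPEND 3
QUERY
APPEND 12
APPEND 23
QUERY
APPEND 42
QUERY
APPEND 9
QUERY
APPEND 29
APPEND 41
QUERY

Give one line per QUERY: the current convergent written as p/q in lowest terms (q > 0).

46/1
30351208/658915
11875301718/257808995
236321539309/5130464892
720839919645/15649203671
205108053145772/4452830109383
8623424632697473/187211785503030
77815929747423029/1689358899636653
92954516809374000903/2018012773773241300

APPEND 46: p_0 = 46·1 + 0 = 46, q_0 = 46·0 + 1 = 1 → 46/1
APPEND 16: p_1 = 16·46 + 1 = 737, q_1 = 16·1 + 0 = 16 → 737/16
APPEND 40: p_2 = 40·737 + 46 = 29526, q_2 = 40·16 + 1 = 641 → 29526/641
APPEND 27: p_3 = 27·29526 + 737 = 797939, q_3 = 27·641 + 16 = 17323 → 797939/17323
APPEND 38: p_4 = 38·797939 + 29526 = 30351208, q_4 = 38·17323 + 641 = 658915 → 30351208/658915
APPEND 39: p_5 = 39·30351208 + 797939 = 1184495051, q_5 = 39·658915 + 17323 = 25715008 → 1184495051/25715008
APPEND 9: p_6 = 9·1184495051 + 30351208 = 10690806667, q_6 = 9·25715008 + 658915 = 232093987 → 10690806667/232093987
APPEND 1: p_7 = 1·10690806667 + 1184495051 = 11875301718, q_7 = 1·232093987 + 25715008 = 257808995 → 11875301718/257808995
APPEND 19: p_8 = 19·11875301718 + 10690806667 = 236321539309, q_8 = 19·257808995 + 232093987 = 5130464892 → 236321539309/5130464892
APPEND 3: p_9 = 3·236321539309 + 11875301718 = 720839919645, q_9 = 3·5130464892 + 257808995 = 15649203671 → 720839919645/15649203671
APPEND 12: p_10 = 12·720839919645 + 236321539309 = 8886400575049, q_10 = 12·15649203671 + 5130464892 = 192920908944 → 8886400575049/192920908944
APPEND 23: p_11 = 23·8886400575049 + 720839919645 = 205108053145772, q_11 = 23·192920908944 + 15649203671 = 4452830109383 → 205108053145772/4452830109383
APPEND 42: p_12 = 42·205108053145772 + 8886400575049 = 8623424632697473, q_12 = 42·4452830109383 + 192920908944 = 187211785503030 → 8623424632697473/187211785503030
APPEND 9: p_13 = 9·8623424632697473 + 205108053145772 = 77815929747423029, q_13 = 9·187211785503030 + 4452830109383 = 1689358899636653 → 77815929747423029/1689358899636653
APPEND 29: p_14 = 29·77815929747423029 + 8623424632697473 = 2265285387307965314, q_14 = 29·1689358899636653 + 187211785503030 = 49178619874965967 → 2265285387307965314/49178619874965967
APPEND 41: p_15 = 41·2265285387307965314 + 77815929747423029 = 92954516809374000903, q_15 = 41·49178619874965967 + 1689358899636653 = 2018012773773241300 → 92954516809374000903/2018012773773241300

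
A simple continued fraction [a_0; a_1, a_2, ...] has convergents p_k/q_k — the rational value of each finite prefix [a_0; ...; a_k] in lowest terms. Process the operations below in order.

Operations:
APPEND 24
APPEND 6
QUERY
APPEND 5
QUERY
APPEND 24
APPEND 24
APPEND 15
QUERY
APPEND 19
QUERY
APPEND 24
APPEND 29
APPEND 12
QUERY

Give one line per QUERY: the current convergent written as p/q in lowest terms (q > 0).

145/6
749/31
6552916/271215
124941057/5171116
1050292553800/43469975043

APPEND 24: p_0 = 24·1 + 0 = 24, q_0 = 24·0 + 1 = 1 → 24/1
APPEND 6: p_1 = 6·24 + 1 = 145, q_1 = 6·1 + 0 = 6 → 145/6
APPEND 5: p_2 = 5·145 + 24 = 749, q_2 = 5·6 + 1 = 31 → 749/31
APPEND 24: p_3 = 24·749 + 145 = 18121, q_3 = 24·31 + 6 = 750 → 18121/750
APPEND 24: p_4 = 24·18121 + 749 = 435653, q_4 = 24·750 + 31 = 18031 → 435653/18031
APPEND 15: p_5 = 15·435653 + 18121 = 6552916, q_5 = 15·18031 + 750 = 271215 → 6552916/271215
APPEND 19: p_6 = 19·6552916 + 435653 = 124941057, q_6 = 19·271215 + 18031 = 5171116 → 124941057/5171116
APPEND 24: p_7 = 24·124941057 + 6552916 = 3005138284, q_7 = 24·5171116 + 271215 = 124377999 → 3005138284/124377999
APPEND 29: p_8 = 29·3005138284 + 124941057 = 87273951293, q_8 = 29·124377999 + 5171116 = 3612133087 → 87273951293/3612133087
APPEND 12: p_9 = 12·87273951293 + 3005138284 = 1050292553800, q_9 = 12·3612133087 + 124377999 = 43469975043 → 1050292553800/43469975043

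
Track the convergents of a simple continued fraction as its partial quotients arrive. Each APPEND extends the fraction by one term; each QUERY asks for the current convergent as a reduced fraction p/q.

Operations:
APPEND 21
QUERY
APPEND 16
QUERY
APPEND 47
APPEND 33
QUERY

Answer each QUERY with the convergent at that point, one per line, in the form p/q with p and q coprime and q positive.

APPEND 21: p_0 = 21·1 + 0 = 21, q_0 = 21·0 + 1 = 1 → 21/1
APPEND 16: p_1 = 16·21 + 1 = 337, q_1 = 16·1 + 0 = 16 → 337/16
APPEND 47: p_2 = 47·337 + 21 = 15860, q_2 = 47·16 + 1 = 753 → 15860/753
APPEND 33: p_3 = 33·15860 + 337 = 523717, q_3 = 33·753 + 16 = 24865 → 523717/24865

21/1
337/16
523717/24865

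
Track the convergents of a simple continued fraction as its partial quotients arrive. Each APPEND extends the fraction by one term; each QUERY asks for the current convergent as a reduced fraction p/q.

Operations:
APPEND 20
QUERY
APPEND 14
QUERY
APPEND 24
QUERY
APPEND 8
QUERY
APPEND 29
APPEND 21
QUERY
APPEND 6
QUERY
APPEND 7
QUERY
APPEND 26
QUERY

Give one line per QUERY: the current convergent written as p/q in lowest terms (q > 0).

APPEND 20: p_0 = 20·1 + 0 = 20, q_0 = 20·0 + 1 = 1 → 20/1
APPEND 14: p_1 = 14·20 + 1 = 281, q_1 = 14·1 + 0 = 14 → 281/14
APPEND 24: p_2 = 24·281 + 20 = 6764, q_2 = 24·14 + 1 = 337 → 6764/337
APPEND 8: p_3 = 8·6764 + 281 = 54393, q_3 = 8·337 + 14 = 2710 → 54393/2710
APPEND 29: p_4 = 29·54393 + 6764 = 1584161, q_4 = 29·2710 + 337 = 78927 → 1584161/78927
APPEND 21: p_5 = 21·1584161 + 54393 = 33321774, q_5 = 21·78927 + 2710 = 1660177 → 33321774/1660177
APPEND 6: p_6 = 6·33321774 + 1584161 = 201514805, q_6 = 6·1660177 + 78927 = 10039989 → 201514805/10039989
APPEND 7: p_7 = 7·201514805 + 33321774 = 1443925409, q_7 = 7·10039989 + 1660177 = 71940100 → 1443925409/71940100
APPEND 26: p_8 = 26·1443925409 + 201514805 = 37743575439, q_8 = 26·71940100 + 10039989 = 1880482589 → 37743575439/1880482589

20/1
281/14
6764/337
54393/2710
33321774/1660177
201514805/10039989
1443925409/71940100
37743575439/1880482589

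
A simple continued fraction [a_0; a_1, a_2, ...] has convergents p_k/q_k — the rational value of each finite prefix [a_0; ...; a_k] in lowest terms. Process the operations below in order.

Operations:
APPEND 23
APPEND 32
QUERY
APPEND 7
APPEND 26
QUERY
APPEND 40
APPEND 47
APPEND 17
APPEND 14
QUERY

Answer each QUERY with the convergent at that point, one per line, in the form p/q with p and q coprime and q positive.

APPEND 23: p_0 = 23·1 + 0 = 23, q_0 = 23·0 + 1 = 1 → 23/1
APPEND 32: p_1 = 32·23 + 1 = 737, q_1 = 32·1 + 0 = 32 → 737/32
APPEND 7: p_2 = 7·737 + 23 = 5182, q_2 = 7·32 + 1 = 225 → 5182/225
APPEND 26: p_3 = 26·5182 + 737 = 135469, q_3 = 26·225 + 32 = 5882 → 135469/5882
APPEND 40: p_4 = 40·135469 + 5182 = 5423942, q_4 = 40·5882 + 225 = 235505 → 5423942/235505
APPEND 47: p_5 = 47·5423942 + 135469 = 255060743, q_5 = 47·235505 + 5882 = 11074617 → 255060743/11074617
APPEND 17: p_6 = 17·255060743 + 5423942 = 4341456573, q_6 = 17·11074617 + 235505 = 188503994 → 4341456573/188503994
APPEND 14: p_7 = 14·4341456573 + 255060743 = 61035452765, q_7 = 14·188503994 + 11074617 = 2650130533 → 61035452765/2650130533

737/32
135469/5882
61035452765/2650130533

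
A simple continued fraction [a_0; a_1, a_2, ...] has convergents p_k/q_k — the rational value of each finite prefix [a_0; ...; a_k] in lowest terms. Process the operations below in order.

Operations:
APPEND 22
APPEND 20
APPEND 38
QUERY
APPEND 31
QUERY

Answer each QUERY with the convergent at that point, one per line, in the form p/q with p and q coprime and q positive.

16780/761
520621/23611

APPEND 22: p_0 = 22·1 + 0 = 22, q_0 = 22·0 + 1 = 1 → 22/1
APPEND 20: p_1 = 20·22 + 1 = 441, q_1 = 20·1 + 0 = 20 → 441/20
APPEND 38: p_2 = 38·441 + 22 = 16780, q_2 = 38·20 + 1 = 761 → 16780/761
APPEND 31: p_3 = 31·16780 + 441 = 520621, q_3 = 31·761 + 20 = 23611 → 520621/23611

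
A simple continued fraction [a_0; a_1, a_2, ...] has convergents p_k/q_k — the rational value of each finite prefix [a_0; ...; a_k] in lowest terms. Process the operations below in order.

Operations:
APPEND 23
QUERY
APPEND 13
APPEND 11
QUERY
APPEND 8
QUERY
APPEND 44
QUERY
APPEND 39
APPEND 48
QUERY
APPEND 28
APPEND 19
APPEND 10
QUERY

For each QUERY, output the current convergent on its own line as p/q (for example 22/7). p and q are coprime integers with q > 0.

23/1
3323/144
26884/1165
1186219/51404
2223078619/96335612
11920096520777/516549340007

APPEND 23: p_0 = 23·1 + 0 = 23, q_0 = 23·0 + 1 = 1 → 23/1
APPEND 13: p_1 = 13·23 + 1 = 300, q_1 = 13·1 + 0 = 13 → 300/13
APPEND 11: p_2 = 11·300 + 23 = 3323, q_2 = 11·13 + 1 = 144 → 3323/144
APPEND 8: p_3 = 8·3323 + 300 = 26884, q_3 = 8·144 + 13 = 1165 → 26884/1165
APPEND 44: p_4 = 44·26884 + 3323 = 1186219, q_4 = 44·1165 + 144 = 51404 → 1186219/51404
APPEND 39: p_5 = 39·1186219 + 26884 = 46289425, q_5 = 39·51404 + 1165 = 2005921 → 46289425/2005921
APPEND 48: p_6 = 48·46289425 + 1186219 = 2223078619, q_6 = 48·2005921 + 51404 = 96335612 → 2223078619/96335612
APPEND 28: p_7 = 28·2223078619 + 46289425 = 62292490757, q_7 = 28·96335612 + 2005921 = 2699403057 → 62292490757/2699403057
APPEND 19: p_8 = 19·62292490757 + 2223078619 = 1185780403002, q_8 = 19·2699403057 + 96335612 = 51384993695 → 1185780403002/51384993695
APPEND 10: p_9 = 10·1185780403002 + 62292490757 = 11920096520777, q_9 = 10·51384993695 + 2699403057 = 516549340007 → 11920096520777/516549340007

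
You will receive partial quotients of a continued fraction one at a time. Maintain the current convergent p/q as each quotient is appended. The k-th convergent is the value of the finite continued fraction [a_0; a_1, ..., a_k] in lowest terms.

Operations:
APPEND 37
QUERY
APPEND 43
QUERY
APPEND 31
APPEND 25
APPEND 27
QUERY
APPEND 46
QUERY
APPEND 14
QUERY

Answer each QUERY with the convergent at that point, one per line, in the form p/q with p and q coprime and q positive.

37/1
1592/43
33429948/902945
1539013925/41568863
21579624898/582867027

APPEND 37: p_0 = 37·1 + 0 = 37, q_0 = 37·0 + 1 = 1 → 37/1
APPEND 43: p_1 = 43·37 + 1 = 1592, q_1 = 43·1 + 0 = 43 → 1592/43
APPEND 31: p_2 = 31·1592 + 37 = 49389, q_2 = 31·43 + 1 = 1334 → 49389/1334
APPEND 25: p_3 = 25·49389 + 1592 = 1236317, q_3 = 25·1334 + 43 = 33393 → 1236317/33393
APPEND 27: p_4 = 27·1236317 + 49389 = 33429948, q_4 = 27·33393 + 1334 = 902945 → 33429948/902945
APPEND 46: p_5 = 46·33429948 + 1236317 = 1539013925, q_5 = 46·902945 + 33393 = 41568863 → 1539013925/41568863
APPEND 14: p_6 = 14·1539013925 + 33429948 = 21579624898, q_6 = 14·41568863 + 902945 = 582867027 → 21579624898/582867027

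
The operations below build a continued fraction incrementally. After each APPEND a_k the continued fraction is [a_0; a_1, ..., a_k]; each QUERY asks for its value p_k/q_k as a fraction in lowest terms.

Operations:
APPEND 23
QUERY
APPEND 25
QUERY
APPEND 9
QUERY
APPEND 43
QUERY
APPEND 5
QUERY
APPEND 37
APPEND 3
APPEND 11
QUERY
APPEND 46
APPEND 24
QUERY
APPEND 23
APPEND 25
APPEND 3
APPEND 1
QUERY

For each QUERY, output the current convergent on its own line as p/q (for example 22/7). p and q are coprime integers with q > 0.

APPEND 23: p_0 = 23·1 + 0 = 23, q_0 = 23·0 + 1 = 1 → 23/1
APPEND 25: p_1 = 25·23 + 1 = 576, q_1 = 25·1 + 0 = 25 → 576/25
APPEND 9: p_2 = 9·576 + 23 = 5207, q_2 = 9·25 + 1 = 226 → 5207/226
APPEND 43: p_3 = 43·5207 + 576 = 224477, q_3 = 43·226 + 25 = 9743 → 224477/9743
APPEND 5: p_4 = 5·224477 + 5207 = 1127592, q_4 = 5·9743 + 226 = 48941 → 1127592/48941
APPEND 37: p_5 = 37·1127592 + 224477 = 41945381, q_5 = 37·48941 + 9743 = 1820560 → 41945381/1820560
APPEND 3: p_6 = 3·41945381 + 1127592 = 126963735, q_6 = 3·1820560 + 48941 = 5510621 → 126963735/5510621
APPEND 11: p_7 = 11·126963735 + 41945381 = 1438546466, q_7 = 11·5510621 + 1820560 = 62437391 → 1438546466/62437391
APPEND 46: p_8 = 46·1438546466 + 126963735 = 66300101171, q_8 = 46·62437391 + 5510621 = 2877630607 → 66300101171/2877630607
APPEND 24: p_9 = 24·66300101171 + 1438546466 = 1592640974570, q_9 = 24·2877630607 + 62437391 = 69125571959 → 1592640974570/69125571959
APPEND 23: p_10 = 23·1592640974570 + 66300101171 = 36697042516281, q_10 = 23·69125571959 + 2877630607 = 1592765785664 → 36697042516281/1592765785664
APPEND 25: p_11 = 25·36697042516281 + 1592640974570 = 919018703881595, q_11 = 25·1592765785664 + 69125571959 = 39888270213559 → 919018703881595/39888270213559
APPEND 3: p_12 = 3·919018703881595 + 36697042516281 = 2793753154161066, q_12 = 3·39888270213559 + 1592765785664 = 121257576426341 → 2793753154161066/121257576426341
APPEND 1: p_13 = 1·2793753154161066 + 919018703881595 = 3712771858042661, q_13 = 1·121257576426341 + 39888270213559 = 161145846639900 → 3712771858042661/161145846639900

23/1
576/25
5207/226
224477/9743
1127592/48941
1438546466/62437391
1592640974570/69125571959
3712771858042661/161145846639900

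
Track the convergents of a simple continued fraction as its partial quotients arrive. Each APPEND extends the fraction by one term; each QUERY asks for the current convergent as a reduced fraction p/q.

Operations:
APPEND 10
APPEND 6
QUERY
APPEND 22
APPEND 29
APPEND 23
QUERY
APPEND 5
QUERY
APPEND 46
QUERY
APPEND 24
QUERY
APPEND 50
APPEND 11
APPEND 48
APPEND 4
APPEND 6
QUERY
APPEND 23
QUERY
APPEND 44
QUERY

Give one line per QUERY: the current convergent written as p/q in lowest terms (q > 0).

61/6
904539/88982
4561964/448773
210754883/20732540
5062679156/498029733
3373310167331889/331841839112288
78125975149587296/7685467979538223
3440916216749172913/338492432938794100

APPEND 10: p_0 = 10·1 + 0 = 10, q_0 = 10·0 + 1 = 1 → 10/1
APPEND 6: p_1 = 6·10 + 1 = 61, q_1 = 6·1 + 0 = 6 → 61/6
APPEND 22: p_2 = 22·61 + 10 = 1352, q_2 = 22·6 + 1 = 133 → 1352/133
APPEND 29: p_3 = 29·1352 + 61 = 39269, q_3 = 29·133 + 6 = 3863 → 39269/3863
APPEND 23: p_4 = 23·39269 + 1352 = 904539, q_4 = 23·3863 + 133 = 88982 → 904539/88982
APPEND 5: p_5 = 5·904539 + 39269 = 4561964, q_5 = 5·88982 + 3863 = 448773 → 4561964/448773
APPEND 46: p_6 = 46·4561964 + 904539 = 210754883, q_6 = 46·448773 + 88982 = 20732540 → 210754883/20732540
APPEND 24: p_7 = 24·210754883 + 4561964 = 5062679156, q_7 = 24·20732540 + 448773 = 498029733 → 5062679156/498029733
APPEND 50: p_8 = 50·5062679156 + 210754883 = 253344712683, q_8 = 50·498029733 + 20732540 = 24922219190 → 253344712683/24922219190
APPEND 11: p_9 = 11·253344712683 + 5062679156 = 2791854518669, q_9 = 11·24922219190 + 498029733 = 274642440823 → 2791854518669/274642440823
APPEND 48: p_10 = 48·2791854518669 + 253344712683 = 134262361608795, q_10 = 48·274642440823 + 24922219190 = 13207759378694 → 134262361608795/13207759378694
APPEND 4: p_11 = 4·134262361608795 + 2791854518669 = 539841300953849, q_11 = 4·13207759378694 + 274642440823 = 53105679955599 → 539841300953849/53105679955599
APPEND 6: p_12 = 6·539841300953849 + 134262361608795 = 3373310167331889, q_12 = 6·53105679955599 + 13207759378694 = 331841839112288 → 3373310167331889/331841839112288
APPEND 23: p_13 = 23·3373310167331889 + 539841300953849 = 78125975149587296, q_13 = 23·331841839112288 + 53105679955599 = 7685467979538223 → 78125975149587296/7685467979538223
APPEND 44: p_14 = 44·78125975149587296 + 3373310167331889 = 3440916216749172913, q_14 = 44·7685467979538223 + 331841839112288 = 338492432938794100 → 3440916216749172913/338492432938794100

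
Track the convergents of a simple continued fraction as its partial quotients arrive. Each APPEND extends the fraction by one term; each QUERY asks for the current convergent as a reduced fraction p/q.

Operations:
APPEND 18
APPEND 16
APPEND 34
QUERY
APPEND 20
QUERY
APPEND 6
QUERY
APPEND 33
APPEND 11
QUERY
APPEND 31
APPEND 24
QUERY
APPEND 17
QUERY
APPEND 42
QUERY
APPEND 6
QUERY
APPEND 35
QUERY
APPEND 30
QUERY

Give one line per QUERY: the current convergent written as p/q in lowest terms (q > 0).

9844/545
197169/10916
1192858/66041
436369171/24159000
326044507987/18051021456
5556323641563/307618484021
233691637453633/12938027350338
1407706148363361/77935782586049
49503406830171268/2740690417862053
1486509911053501401/82298648318447639

APPEND 18: p_0 = 18·1 + 0 = 18, q_0 = 18·0 + 1 = 1 → 18/1
APPEND 16: p_1 = 16·18 + 1 = 289, q_1 = 16·1 + 0 = 16 → 289/16
APPEND 34: p_2 = 34·289 + 18 = 9844, q_2 = 34·16 + 1 = 545 → 9844/545
APPEND 20: p_3 = 20·9844 + 289 = 197169, q_3 = 20·545 + 16 = 10916 → 197169/10916
APPEND 6: p_4 = 6·197169 + 9844 = 1192858, q_4 = 6·10916 + 545 = 66041 → 1192858/66041
APPEND 33: p_5 = 33·1192858 + 197169 = 39561483, q_5 = 33·66041 + 10916 = 2190269 → 39561483/2190269
APPEND 11: p_6 = 11·39561483 + 1192858 = 436369171, q_6 = 11·2190269 + 66041 = 24159000 → 436369171/24159000
APPEND 31: p_7 = 31·436369171 + 39561483 = 13567005784, q_7 = 31·24159000 + 2190269 = 751119269 → 13567005784/751119269
APPEND 24: p_8 = 24·13567005784 + 436369171 = 326044507987, q_8 = 24·751119269 + 24159000 = 18051021456 → 326044507987/18051021456
APPEND 17: p_9 = 17·326044507987 + 13567005784 = 5556323641563, q_9 = 17·18051021456 + 751119269 = 307618484021 → 5556323641563/307618484021
APPEND 42: p_10 = 42·5556323641563 + 326044507987 = 233691637453633, q_10 = 42·307618484021 + 18051021456 = 12938027350338 → 233691637453633/12938027350338
APPEND 6: p_11 = 6·233691637453633 + 5556323641563 = 1407706148363361, q_11 = 6·12938027350338 + 307618484021 = 77935782586049 → 1407706148363361/77935782586049
APPEND 35: p_12 = 35·1407706148363361 + 233691637453633 = 49503406830171268, q_12 = 35·77935782586049 + 12938027350338 = 2740690417862053 → 49503406830171268/2740690417862053
APPEND 30: p_13 = 30·49503406830171268 + 1407706148363361 = 1486509911053501401, q_13 = 30·2740690417862053 + 77935782586049 = 82298648318447639 → 1486509911053501401/82298648318447639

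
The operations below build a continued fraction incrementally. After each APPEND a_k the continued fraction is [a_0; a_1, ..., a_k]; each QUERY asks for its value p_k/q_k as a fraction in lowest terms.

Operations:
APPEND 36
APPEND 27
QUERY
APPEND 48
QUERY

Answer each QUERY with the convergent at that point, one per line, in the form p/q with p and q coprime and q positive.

APPEND 36: p_0 = 36·1 + 0 = 36, q_0 = 36·0 + 1 = 1 → 36/1
APPEND 27: p_1 = 27·36 + 1 = 973, q_1 = 27·1 + 0 = 27 → 973/27
APPEND 48: p_2 = 48·973 + 36 = 46740, q_2 = 48·27 + 1 = 1297 → 46740/1297

973/27
46740/1297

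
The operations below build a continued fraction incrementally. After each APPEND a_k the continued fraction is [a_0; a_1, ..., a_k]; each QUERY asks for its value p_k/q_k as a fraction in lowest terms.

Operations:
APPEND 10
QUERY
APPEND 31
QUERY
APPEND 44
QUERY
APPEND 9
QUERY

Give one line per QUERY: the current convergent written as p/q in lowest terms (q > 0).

APPEND 10: p_0 = 10·1 + 0 = 10, q_0 = 10·0 + 1 = 1 → 10/1
APPEND 31: p_1 = 31·10 + 1 = 311, q_1 = 31·1 + 0 = 31 → 311/31
APPEND 44: p_2 = 44·311 + 10 = 13694, q_2 = 44·31 + 1 = 1365 → 13694/1365
APPEND 9: p_3 = 9·13694 + 311 = 123557, q_3 = 9·1365 + 31 = 12316 → 123557/12316

10/1
311/31
13694/1365
123557/12316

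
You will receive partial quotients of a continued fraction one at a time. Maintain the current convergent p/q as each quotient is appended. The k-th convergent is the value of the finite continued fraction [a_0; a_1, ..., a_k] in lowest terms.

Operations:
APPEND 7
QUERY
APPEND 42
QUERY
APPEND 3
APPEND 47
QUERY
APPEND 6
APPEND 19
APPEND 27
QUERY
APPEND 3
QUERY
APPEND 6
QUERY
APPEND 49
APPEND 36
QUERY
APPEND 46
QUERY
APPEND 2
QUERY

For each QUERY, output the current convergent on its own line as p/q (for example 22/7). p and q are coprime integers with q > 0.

7/1
295/42
42219/6011
131801797/18765499
400277524/56990175
2533466941/360706549
4485979141729/638698705285
206479580677167/29397872054186
417445140496063/59434442813657

APPEND 7: p_0 = 7·1 + 0 = 7, q_0 = 7·0 + 1 = 1 → 7/1
APPEND 42: p_1 = 42·7 + 1 = 295, q_1 = 42·1 + 0 = 42 → 295/42
APPEND 3: p_2 = 3·295 + 7 = 892, q_2 = 3·42 + 1 = 127 → 892/127
APPEND 47: p_3 = 47·892 + 295 = 42219, q_3 = 47·127 + 42 = 6011 → 42219/6011
APPEND 6: p_4 = 6·42219 + 892 = 254206, q_4 = 6·6011 + 127 = 36193 → 254206/36193
APPEND 19: p_5 = 19·254206 + 42219 = 4872133, q_5 = 19·36193 + 6011 = 693678 → 4872133/693678
APPEND 27: p_6 = 27·4872133 + 254206 = 131801797, q_6 = 27·693678 + 36193 = 18765499 → 131801797/18765499
APPEND 3: p_7 = 3·131801797 + 4872133 = 400277524, q_7 = 3·18765499 + 693678 = 56990175 → 400277524/56990175
APPEND 6: p_8 = 6·400277524 + 131801797 = 2533466941, q_8 = 6·56990175 + 18765499 = 360706549 → 2533466941/360706549
APPEND 49: p_9 = 49·2533466941 + 400277524 = 124540157633, q_9 = 49·360706549 + 56990175 = 17731611076 → 124540157633/17731611076
APPEND 36: p_10 = 36·124540157633 + 2533466941 = 4485979141729, q_10 = 36·17731611076 + 360706549 = 638698705285 → 4485979141729/638698705285
APPEND 46: p_11 = 46·4485979141729 + 124540157633 = 206479580677167, q_11 = 46·638698705285 + 17731611076 = 29397872054186 → 206479580677167/29397872054186
APPEND 2: p_12 = 2·206479580677167 + 4485979141729 = 417445140496063, q_12 = 2·29397872054186 + 638698705285 = 59434442813657 → 417445140496063/59434442813657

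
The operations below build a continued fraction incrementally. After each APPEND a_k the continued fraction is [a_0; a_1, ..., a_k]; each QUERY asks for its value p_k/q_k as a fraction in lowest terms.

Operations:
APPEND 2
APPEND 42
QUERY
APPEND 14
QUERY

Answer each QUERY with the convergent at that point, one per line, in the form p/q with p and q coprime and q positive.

85/42
1192/589

APPEND 2: p_0 = 2·1 + 0 = 2, q_0 = 2·0 + 1 = 1 → 2/1
APPEND 42: p_1 = 42·2 + 1 = 85, q_1 = 42·1 + 0 = 42 → 85/42
APPEND 14: p_2 = 14·85 + 2 = 1192, q_2 = 14·42 + 1 = 589 → 1192/589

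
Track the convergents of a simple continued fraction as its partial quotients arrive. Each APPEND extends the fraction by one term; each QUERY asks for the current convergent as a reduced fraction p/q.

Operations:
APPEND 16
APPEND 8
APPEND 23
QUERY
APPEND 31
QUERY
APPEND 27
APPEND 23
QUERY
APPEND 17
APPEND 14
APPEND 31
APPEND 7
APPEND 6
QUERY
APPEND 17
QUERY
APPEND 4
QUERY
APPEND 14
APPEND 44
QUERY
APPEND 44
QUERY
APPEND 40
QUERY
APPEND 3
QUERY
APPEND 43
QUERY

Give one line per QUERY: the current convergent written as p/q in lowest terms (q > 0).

2983/185
92602/5743
57667053/3576401
18543855903849/1150054690646
318264638942129/19738167875117
1291602411672365/80102726191114
810922332115302881/50291861446422486
35698983311475682003/2213983079977140097
1428770254791142583001/88609615060532026366
4322009747684903431006/268042828261573219195
187275189405241990116259/11614451230308180451751

APPEND 16: p_0 = 16·1 + 0 = 16, q_0 = 16·0 + 1 = 1 → 16/1
APPEND 8: p_1 = 8·16 + 1 = 129, q_1 = 8·1 + 0 = 8 → 129/8
APPEND 23: p_2 = 23·129 + 16 = 2983, q_2 = 23·8 + 1 = 185 → 2983/185
APPEND 31: p_3 = 31·2983 + 129 = 92602, q_3 = 31·185 + 8 = 5743 → 92602/5743
APPEND 27: p_4 = 27·92602 + 2983 = 2503237, q_4 = 27·5743 + 185 = 155246 → 2503237/155246
APPEND 23: p_5 = 23·2503237 + 92602 = 57667053, q_5 = 23·155246 + 5743 = 3576401 → 57667053/3576401
APPEND 17: p_6 = 17·57667053 + 2503237 = 982843138, q_6 = 17·3576401 + 155246 = 60954063 → 982843138/60954063
APPEND 14: p_7 = 14·982843138 + 57667053 = 13817470985, q_7 = 14·60954063 + 3576401 = 856933283 → 13817470985/856933283
APPEND 31: p_8 = 31·13817470985 + 982843138 = 429324443673, q_8 = 31·856933283 + 60954063 = 26625885836 → 429324443673/26625885836
APPEND 7: p_9 = 7·429324443673 + 13817470985 = 3019088576696, q_9 = 7·26625885836 + 856933283 = 187238134135 → 3019088576696/187238134135
APPEND 6: p_10 = 6·3019088576696 + 429324443673 = 18543855903849, q_10 = 6·187238134135 + 26625885836 = 1150054690646 → 18543855903849/1150054690646
APPEND 17: p_11 = 17·18543855903849 + 3019088576696 = 318264638942129, q_11 = 17·1150054690646 + 187238134135 = 19738167875117 → 318264638942129/19738167875117
APPEND 4: p_12 = 4·318264638942129 + 18543855903849 = 1291602411672365, q_12 = 4·19738167875117 + 1150054690646 = 80102726191114 → 1291602411672365/80102726191114
APPEND 14: p_13 = 14·1291602411672365 + 318264638942129 = 18400698402355239, q_13 = 14·80102726191114 + 19738167875117 = 1141176334550713 → 18400698402355239/1141176334550713
APPEND 44: p_14 = 44·18400698402355239 + 1291602411672365 = 810922332115302881, q_14 = 44·1141176334550713 + 80102726191114 = 50291861446422486 → 810922332115302881/50291861446422486
APPEND 44: p_15 = 44·810922332115302881 + 18400698402355239 = 35698983311475682003, q_15 = 44·50291861446422486 + 1141176334550713 = 2213983079977140097 → 35698983311475682003/2213983079977140097
APPEND 40: p_16 = 40·35698983311475682003 + 810922332115302881 = 1428770254791142583001, q_16 = 40·2213983079977140097 + 50291861446422486 = 88609615060532026366 → 1428770254791142583001/88609615060532026366
APPEND 3: p_17 = 3·1428770254791142583001 + 35698983311475682003 = 4322009747684903431006, q_17 = 3·88609615060532026366 + 2213983079977140097 = 268042828261573219195 → 4322009747684903431006/268042828261573219195
APPEND 43: p_18 = 43·4322009747684903431006 + 1428770254791142583001 = 187275189405241990116259, q_18 = 43·268042828261573219195 + 88609615060532026366 = 11614451230308180451751 → 187275189405241990116259/11614451230308180451751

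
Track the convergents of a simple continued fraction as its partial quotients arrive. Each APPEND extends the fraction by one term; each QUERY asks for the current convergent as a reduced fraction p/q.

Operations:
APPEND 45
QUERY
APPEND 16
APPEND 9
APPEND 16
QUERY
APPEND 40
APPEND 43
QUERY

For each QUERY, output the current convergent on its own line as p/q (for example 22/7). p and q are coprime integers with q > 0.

APPEND 45: p_0 = 45·1 + 0 = 45, q_0 = 45·0 + 1 = 1 → 45/1
APPEND 16: p_1 = 16·45 + 1 = 721, q_1 = 16·1 + 0 = 16 → 721/16
APPEND 9: p_2 = 9·721 + 45 = 6534, q_2 = 9·16 + 1 = 145 → 6534/145
APPEND 16: p_3 = 16·6534 + 721 = 105265, q_3 = 16·145 + 16 = 2336 → 105265/2336
APPEND 40: p_4 = 40·105265 + 6534 = 4217134, q_4 = 40·2336 + 145 = 93585 → 4217134/93585
APPEND 43: p_5 = 43·4217134 + 105265 = 181442027, q_5 = 43·93585 + 2336 = 4026491 → 181442027/4026491

45/1
105265/2336
181442027/4026491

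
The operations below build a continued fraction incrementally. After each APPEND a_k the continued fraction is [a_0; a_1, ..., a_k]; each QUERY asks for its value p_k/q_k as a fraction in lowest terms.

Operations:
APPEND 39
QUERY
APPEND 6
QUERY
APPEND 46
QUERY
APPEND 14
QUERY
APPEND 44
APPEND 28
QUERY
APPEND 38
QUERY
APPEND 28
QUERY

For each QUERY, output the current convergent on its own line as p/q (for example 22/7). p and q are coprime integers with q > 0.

39/1
235/6
10849/277
152121/3884
187868965/4796728
7145724843/182446837
200268164569/5113308164

APPEND 39: p_0 = 39·1 + 0 = 39, q_0 = 39·0 + 1 = 1 → 39/1
APPEND 6: p_1 = 6·39 + 1 = 235, q_1 = 6·1 + 0 = 6 → 235/6
APPEND 46: p_2 = 46·235 + 39 = 10849, q_2 = 46·6 + 1 = 277 → 10849/277
APPEND 14: p_3 = 14·10849 + 235 = 152121, q_3 = 14·277 + 6 = 3884 → 152121/3884
APPEND 44: p_4 = 44·152121 + 10849 = 6704173, q_4 = 44·3884 + 277 = 171173 → 6704173/171173
APPEND 28: p_5 = 28·6704173 + 152121 = 187868965, q_5 = 28·171173 + 3884 = 4796728 → 187868965/4796728
APPEND 38: p_6 = 38·187868965 + 6704173 = 7145724843, q_6 = 38·4796728 + 171173 = 182446837 → 7145724843/182446837
APPEND 28: p_7 = 28·7145724843 + 187868965 = 200268164569, q_7 = 28·182446837 + 4796728 = 5113308164 → 200268164569/5113308164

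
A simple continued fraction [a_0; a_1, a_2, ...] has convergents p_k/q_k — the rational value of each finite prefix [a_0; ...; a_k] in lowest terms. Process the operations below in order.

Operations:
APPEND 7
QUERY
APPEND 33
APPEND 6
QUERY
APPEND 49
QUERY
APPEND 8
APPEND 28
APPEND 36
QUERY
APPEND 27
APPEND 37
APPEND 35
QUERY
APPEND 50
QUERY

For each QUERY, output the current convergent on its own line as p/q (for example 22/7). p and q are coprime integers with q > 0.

APPEND 7: p_0 = 7·1 + 0 = 7, q_0 = 7·0 + 1 = 1 → 7/1
APPEND 33: p_1 = 33·7 + 1 = 232, q_1 = 33·1 + 0 = 33 → 232/33
APPEND 6: p_2 = 6·232 + 7 = 1399, q_2 = 6·33 + 1 = 199 → 1399/199
APPEND 49: p_3 = 49·1399 + 232 = 68783, q_3 = 49·199 + 33 = 9784 → 68783/9784
APPEND 8: p_4 = 8·68783 + 1399 = 551663, q_4 = 8·9784 + 199 = 78471 → 551663/78471
APPEND 28: p_5 = 28·551663 + 68783 = 15515347, q_5 = 28·78471 + 9784 = 2206972 → 15515347/2206972
APPEND 36: p_6 = 36·15515347 + 551663 = 559104155, q_6 = 36·2206972 + 78471 = 79529463 → 559104155/79529463
APPEND 27: p_7 = 27·559104155 + 15515347 = 15111327532, q_7 = 27·79529463 + 2206972 = 2149502473 → 15111327532/2149502473
APPEND 37: p_8 = 37·15111327532 + 559104155 = 559678222839, q_8 = 37·2149502473 + 79529463 = 79611120964 → 559678222839/79611120964
APPEND 35: p_9 = 35·559678222839 + 15111327532 = 19603849126897, q_9 = 35·79611120964 + 2149502473 = 2788538736213 → 19603849126897/2788538736213
APPEND 50: p_10 = 50·19603849126897 + 559678222839 = 980752134567689, q_10 = 50·2788538736213 + 79611120964 = 139506547931614 → 980752134567689/139506547931614

7/1
1399/199
68783/9784
559104155/79529463
19603849126897/2788538736213
980752134567689/139506547931614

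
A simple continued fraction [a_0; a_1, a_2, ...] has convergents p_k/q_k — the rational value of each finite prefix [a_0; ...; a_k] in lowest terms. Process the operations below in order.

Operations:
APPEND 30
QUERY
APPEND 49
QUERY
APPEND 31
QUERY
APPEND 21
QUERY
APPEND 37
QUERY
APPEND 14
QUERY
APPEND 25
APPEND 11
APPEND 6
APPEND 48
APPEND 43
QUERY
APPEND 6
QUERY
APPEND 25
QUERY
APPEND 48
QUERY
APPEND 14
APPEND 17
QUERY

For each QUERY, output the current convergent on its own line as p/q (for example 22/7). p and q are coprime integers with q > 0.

30/1
1471/49
45631/1520
959722/31969
35555345/1184373
498734552/16613191
1742094853747076/58030377942247
10493063403848899/349531160021277
264068679949969551/8796309378474172
12685789701002387347/422572381326781533
3036392906098720058300/101144336396534847311

APPEND 30: p_0 = 30·1 + 0 = 30, q_0 = 30·0 + 1 = 1 → 30/1
APPEND 49: p_1 = 49·30 + 1 = 1471, q_1 = 49·1 + 0 = 49 → 1471/49
APPEND 31: p_2 = 31·1471 + 30 = 45631, q_2 = 31·49 + 1 = 1520 → 45631/1520
APPEND 21: p_3 = 21·45631 + 1471 = 959722, q_3 = 21·1520 + 49 = 31969 → 959722/31969
APPEND 37: p_4 = 37·959722 + 45631 = 35555345, q_4 = 37·31969 + 1520 = 1184373 → 35555345/1184373
APPEND 14: p_5 = 14·35555345 + 959722 = 498734552, q_5 = 14·1184373 + 31969 = 16613191 → 498734552/16613191
APPEND 25: p_6 = 25·498734552 + 35555345 = 12503919145, q_6 = 25·16613191 + 1184373 = 416514148 → 12503919145/416514148
APPEND 11: p_7 = 11·12503919145 + 498734552 = 138041845147, q_7 = 11·416514148 + 16613191 = 4598268819 → 138041845147/4598268819
APPEND 6: p_8 = 6·138041845147 + 12503919145 = 840754990027, q_8 = 6·4598268819 + 416514148 = 28006127062 → 840754990027/28006127062
APPEND 48: p_9 = 48·840754990027 + 138041845147 = 40494281366443, q_9 = 48·28006127062 + 4598268819 = 1348892367795 → 40494281366443/1348892367795
APPEND 43: p_10 = 43·40494281366443 + 840754990027 = 1742094853747076, q_10 = 43·1348892367795 + 28006127062 = 58030377942247 → 1742094853747076/58030377942247
APPEND 6: p_11 = 6·1742094853747076 + 40494281366443 = 10493063403848899, q_11 = 6·58030377942247 + 1348892367795 = 349531160021277 → 10493063403848899/349531160021277
APPEND 25: p_12 = 25·10493063403848899 + 1742094853747076 = 264068679949969551, q_12 = 25·349531160021277 + 58030377942247 = 8796309378474172 → 264068679949969551/8796309378474172
APPEND 48: p_13 = 48·264068679949969551 + 10493063403848899 = 12685789701002387347, q_13 = 48·8796309378474172 + 349531160021277 = 422572381326781533 → 12685789701002387347/422572381326781533
APPEND 14: p_14 = 14·12685789701002387347 + 264068679949969551 = 177865124493983392409, q_14 = 14·422572381326781533 + 8796309378474172 = 5924809647953415634 → 177865124493983392409/5924809647953415634
APPEND 17: p_15 = 17·177865124493983392409 + 12685789701002387347 = 3036392906098720058300, q_15 = 17·5924809647953415634 + 422572381326781533 = 101144336396534847311 → 3036392906098720058300/101144336396534847311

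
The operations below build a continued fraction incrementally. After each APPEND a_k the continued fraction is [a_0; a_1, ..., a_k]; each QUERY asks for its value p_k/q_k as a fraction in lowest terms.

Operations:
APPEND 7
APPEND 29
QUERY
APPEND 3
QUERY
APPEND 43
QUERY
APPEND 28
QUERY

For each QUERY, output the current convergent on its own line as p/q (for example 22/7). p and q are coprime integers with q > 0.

204/29
619/88
26821/3813
751607/106852

APPEND 7: p_0 = 7·1 + 0 = 7, q_0 = 7·0 + 1 = 1 → 7/1
APPEND 29: p_1 = 29·7 + 1 = 204, q_1 = 29·1 + 0 = 29 → 204/29
APPEND 3: p_2 = 3·204 + 7 = 619, q_2 = 3·29 + 1 = 88 → 619/88
APPEND 43: p_3 = 43·619 + 204 = 26821, q_3 = 43·88 + 29 = 3813 → 26821/3813
APPEND 28: p_4 = 28·26821 + 619 = 751607, q_4 = 28·3813 + 88 = 106852 → 751607/106852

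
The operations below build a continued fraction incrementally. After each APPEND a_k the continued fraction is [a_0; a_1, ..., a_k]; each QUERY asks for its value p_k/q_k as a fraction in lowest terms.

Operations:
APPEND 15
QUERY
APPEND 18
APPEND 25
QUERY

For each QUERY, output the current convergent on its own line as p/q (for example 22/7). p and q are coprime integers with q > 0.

15/1
6790/451

APPEND 15: p_0 = 15·1 + 0 = 15, q_0 = 15·0 + 1 = 1 → 15/1
APPEND 18: p_1 = 18·15 + 1 = 271, q_1 = 18·1 + 0 = 18 → 271/18
APPEND 25: p_2 = 25·271 + 15 = 6790, q_2 = 25·18 + 1 = 451 → 6790/451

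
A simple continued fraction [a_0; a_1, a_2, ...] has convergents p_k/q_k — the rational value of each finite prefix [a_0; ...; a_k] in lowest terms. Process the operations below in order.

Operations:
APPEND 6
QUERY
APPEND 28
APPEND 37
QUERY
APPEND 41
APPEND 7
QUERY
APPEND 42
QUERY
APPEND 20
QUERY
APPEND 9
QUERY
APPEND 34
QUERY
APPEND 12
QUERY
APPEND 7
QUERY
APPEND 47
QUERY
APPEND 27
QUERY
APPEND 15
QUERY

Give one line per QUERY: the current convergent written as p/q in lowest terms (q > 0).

APPEND 6: p_0 = 6·1 + 0 = 6, q_0 = 6·0 + 1 = 1 → 6/1
APPEND 28: p_1 = 28·6 + 1 = 169, q_1 = 28·1 + 0 = 28 → 169/28
APPEND 37: p_2 = 37·169 + 6 = 6259, q_2 = 37·28 + 1 = 1037 → 6259/1037
APPEND 41: p_3 = 41·6259 + 169 = 256788, q_3 = 41·1037 + 28 = 42545 → 256788/42545
APPEND 7: p_4 = 7·256788 + 6259 = 1803775, q_4 = 7·42545 + 1037 = 298852 → 1803775/298852
APPEND 42: p_5 = 42·1803775 + 256788 = 76015338, q_5 = 42·298852 + 42545 = 12594329 → 76015338/12594329
APPEND 20: p_6 = 20·76015338 + 1803775 = 1522110535, q_6 = 20·12594329 + 298852 = 252185432 → 1522110535/252185432
APPEND 9: p_7 = 9·1522110535 + 76015338 = 13775010153, q_7 = 9·252185432 + 12594329 = 2282263217 → 13775010153/2282263217
APPEND 34: p_8 = 34·13775010153 + 1522110535 = 469872455737, q_8 = 34·2282263217 + 252185432 = 77849134810 → 469872455737/77849134810
APPEND 12: p_9 = 12·469872455737 + 13775010153 = 5652244478997, q_9 = 12·77849134810 + 2282263217 = 936471880937 → 5652244478997/936471880937
APPEND 7: p_10 = 7·5652244478997 + 469872455737 = 40035583808716, q_10 = 7·936471880937 + 77849134810 = 6633152301369 → 40035583808716/6633152301369
APPEND 47: p_11 = 47·40035583808716 + 5652244478997 = 1887324683488649, q_11 = 47·6633152301369 + 936471880937 = 312694630045280 → 1887324683488649/312694630045280
APPEND 27: p_12 = 27·1887324683488649 + 40035583808716 = 50997802038002239, q_12 = 27·312694630045280 + 6633152301369 = 8449388163523929 → 50997802038002239/8449388163523929
APPEND 15: p_13 = 15·50997802038002239 + 1887324683488649 = 766854355253522234, q_13 = 15·8449388163523929 + 312694630045280 = 127053517082904215 → 766854355253522234/127053517082904215

6/1
6259/1037
1803775/298852
76015338/12594329
1522110535/252185432
13775010153/2282263217
469872455737/77849134810
5652244478997/936471880937
40035583808716/6633152301369
1887324683488649/312694630045280
50997802038002239/8449388163523929
766854355253522234/127053517082904215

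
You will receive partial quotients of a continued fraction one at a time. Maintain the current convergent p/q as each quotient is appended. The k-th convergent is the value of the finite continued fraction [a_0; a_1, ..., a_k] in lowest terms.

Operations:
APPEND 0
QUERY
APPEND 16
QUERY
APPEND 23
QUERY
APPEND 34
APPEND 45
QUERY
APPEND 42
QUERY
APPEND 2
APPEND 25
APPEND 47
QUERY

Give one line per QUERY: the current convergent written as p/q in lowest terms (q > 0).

0/1
1/16
23/369
35258/565659
1481619/23770240
3595867389/57690020744

APPEND 0: p_0 = 0·1 + 0 = 0, q_0 = 0·0 + 1 = 1 → 0/1
APPEND 16: p_1 = 16·0 + 1 = 1, q_1 = 16·1 + 0 = 16 → 1/16
APPEND 23: p_2 = 23·1 + 0 = 23, q_2 = 23·16 + 1 = 369 → 23/369
APPEND 34: p_3 = 34·23 + 1 = 783, q_3 = 34·369 + 16 = 12562 → 783/12562
APPEND 45: p_4 = 45·783 + 23 = 35258, q_4 = 45·12562 + 369 = 565659 → 35258/565659
APPEND 42: p_5 = 42·35258 + 783 = 1481619, q_5 = 42·565659 + 12562 = 23770240 → 1481619/23770240
APPEND 2: p_6 = 2·1481619 + 35258 = 2998496, q_6 = 2·23770240 + 565659 = 48106139 → 2998496/48106139
APPEND 25: p_7 = 25·2998496 + 1481619 = 76444019, q_7 = 25·48106139 + 23770240 = 1226423715 → 76444019/1226423715
APPEND 47: p_8 = 47·76444019 + 2998496 = 3595867389, q_8 = 47·1226423715 + 48106139 = 57690020744 → 3595867389/57690020744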